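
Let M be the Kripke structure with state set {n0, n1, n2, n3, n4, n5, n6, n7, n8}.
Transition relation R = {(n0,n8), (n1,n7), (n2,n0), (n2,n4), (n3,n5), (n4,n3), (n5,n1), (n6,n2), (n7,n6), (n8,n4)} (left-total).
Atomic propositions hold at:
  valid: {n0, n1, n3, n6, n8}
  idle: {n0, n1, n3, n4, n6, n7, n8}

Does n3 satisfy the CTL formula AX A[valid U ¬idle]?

Yes

Sat(¬idle) = {n2, n5}
A[valid U ¬idle]: least fixpoint, start Z0 = Sat(¬idle) = {n2, n5}, add states in Sat(valid) with every successor in Z. Z1 = {n2, n3, n5, n6}; fixed.
Sat(A[valid U ¬idle]) = {n2, n3, n5, n6}
Sat(AX A[valid U ¬idle]) = {s : every successor in {n2, n3, n5, n6}} = {n3, n4, n6, n7}
n3 ∈ Sat(AX A[valid U ¬idle]) = {n3, n4, n6, n7}, so the formula holds at n3.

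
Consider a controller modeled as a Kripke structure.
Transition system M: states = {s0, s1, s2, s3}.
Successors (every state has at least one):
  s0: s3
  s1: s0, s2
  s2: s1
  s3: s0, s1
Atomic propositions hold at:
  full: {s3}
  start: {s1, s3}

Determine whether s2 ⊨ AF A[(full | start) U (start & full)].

No

Sat(full | start) = {s1, s3}
Sat(start & full) = {s3}
A[(full | start) U (start & full)]: least fixpoint, start Z0 = Sat((start & full)) = {s3}, add states in Sat(full | start) with every successor in Z. Already a fixed point.
Sat(A[(full | start) U (start & full)]) = {s3}
AF A[(full | start) U (start & full)]: least fixpoint, start Z0 = {s3}, add states with every successor in Z. Z1 = {s0, s3}; fixed.
Sat(AF A[(full | start) U (start & full)]) = {s0, s3}
s2 ∉ Sat(AF A[(full | start) U (start & full)]) = {s0, s3}, so the formula does not hold at s2.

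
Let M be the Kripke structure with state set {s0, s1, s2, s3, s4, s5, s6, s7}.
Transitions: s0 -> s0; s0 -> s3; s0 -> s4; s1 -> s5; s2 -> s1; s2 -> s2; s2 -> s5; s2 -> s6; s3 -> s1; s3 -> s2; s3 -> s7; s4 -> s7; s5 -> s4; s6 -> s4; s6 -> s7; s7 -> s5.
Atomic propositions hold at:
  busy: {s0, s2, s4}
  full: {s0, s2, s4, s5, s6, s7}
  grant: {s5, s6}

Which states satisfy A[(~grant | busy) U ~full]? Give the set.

Sat(~grant) = {s0, s1, s2, s3, s4, s7}
Sat(~grant | busy) = {s0, s1, s2, s3, s4, s7}
Sat(~full) = {s1, s3}
A[(~grant | busy) U ~full]: least fixpoint, start Z0 = Sat(~full) = {s1, s3}, add states in Sat(~grant | busy) with every successor in Z. Already a fixed point.
Sat(A[(~grant | busy) U ~full]) = {s1, s3}

{s1, s3}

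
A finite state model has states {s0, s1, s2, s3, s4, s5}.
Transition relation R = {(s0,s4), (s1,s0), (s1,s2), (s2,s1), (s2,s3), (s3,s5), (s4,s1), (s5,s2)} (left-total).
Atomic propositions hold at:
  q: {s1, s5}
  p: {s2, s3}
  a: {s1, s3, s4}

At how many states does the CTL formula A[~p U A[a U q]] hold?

Sat(~p) = {s0, s1, s4, s5}
A[a U q]: least fixpoint, start Z0 = Sat(q) = {s1, s5}, add states in Sat(a) with every successor in Z. Z1 = {s1, s3, s4, s5}; fixed.
Sat(A[a U q]) = {s1, s3, s4, s5}
A[~p U A[a U q]]: least fixpoint, start Z0 = Sat(A[a U q]) = {s1, s3, s4, s5}, add states in Sat(~p) with every successor in Z. Z1 = {s0, s1, s3, s4, s5}; fixed.
Sat(A[~p U A[a U q]]) = {s0, s1, s3, s4, s5}
|Sat(A[~p U A[a U q]])| = |{s0, s1, s3, s4, s5}| = 5.

5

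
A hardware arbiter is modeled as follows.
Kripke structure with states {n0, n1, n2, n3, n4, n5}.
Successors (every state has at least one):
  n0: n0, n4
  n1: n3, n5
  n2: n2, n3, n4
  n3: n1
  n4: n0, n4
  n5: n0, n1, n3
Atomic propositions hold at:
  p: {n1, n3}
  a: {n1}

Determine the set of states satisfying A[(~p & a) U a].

Sat(~p) = {n0, n2, n4, n5}
Sat(~p & a) = ∅
A[(~p & a) U a]: least fixpoint, start Z0 = Sat(a) = {n1}, add states in Sat(~p & a) with every successor in Z. Already a fixed point.
Sat(A[(~p & a) U a]) = {n1}

{n1}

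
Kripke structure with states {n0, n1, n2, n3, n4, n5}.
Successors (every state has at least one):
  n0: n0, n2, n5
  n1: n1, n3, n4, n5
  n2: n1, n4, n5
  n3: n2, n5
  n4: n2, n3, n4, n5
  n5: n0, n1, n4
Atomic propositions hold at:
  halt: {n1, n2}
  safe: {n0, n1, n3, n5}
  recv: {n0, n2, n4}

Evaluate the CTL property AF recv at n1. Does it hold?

No

AF recv: least fixpoint, start Z0 = {n0, n2, n4}, add states with every successor in Z. Already a fixed point.
Sat(AF recv) = {n0, n2, n4}
n1 ∉ Sat(AF recv) = {n0, n2, n4}, so the formula does not hold at n1.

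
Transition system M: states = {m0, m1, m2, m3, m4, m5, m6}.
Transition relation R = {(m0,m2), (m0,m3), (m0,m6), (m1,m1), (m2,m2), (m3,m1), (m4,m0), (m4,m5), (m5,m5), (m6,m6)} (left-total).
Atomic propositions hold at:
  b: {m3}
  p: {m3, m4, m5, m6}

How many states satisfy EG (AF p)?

3

AF p: least fixpoint, start Z0 = {m3, m4, m5, m6}, add states with every successor in Z. Already a fixed point.
Sat(AF p) = {m3, m4, m5, m6}
EG (AF p): greatest fixpoint, start Z0 = {m3, m4, m5, m6}, keep only states in Sat with some successor in Z. Z1 = {m4, m5, m6}; fixed.
Sat(EG (AF p)) = {m4, m5, m6}
|Sat(EG (AF p))| = |{m4, m5, m6}| = 3.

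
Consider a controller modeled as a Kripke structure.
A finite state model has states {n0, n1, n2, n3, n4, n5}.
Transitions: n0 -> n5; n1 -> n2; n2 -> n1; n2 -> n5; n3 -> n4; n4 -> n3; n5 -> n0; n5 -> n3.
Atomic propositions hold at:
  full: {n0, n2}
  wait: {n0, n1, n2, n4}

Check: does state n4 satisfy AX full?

Sat(AX full) = {s : every successor in {n0, n2}} = {n1}
n4 ∉ Sat(AX full) = {n1}, so the formula does not hold at n4.

No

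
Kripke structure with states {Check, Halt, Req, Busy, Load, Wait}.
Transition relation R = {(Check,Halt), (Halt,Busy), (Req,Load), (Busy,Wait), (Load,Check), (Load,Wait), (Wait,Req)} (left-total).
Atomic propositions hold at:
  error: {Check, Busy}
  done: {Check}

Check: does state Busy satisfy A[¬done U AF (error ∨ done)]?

Sat(¬done) = {Halt, Req, Busy, Load, Wait}
Sat(error ∨ done) = {Check, Busy}
AF (error ∨ done): least fixpoint, start Z0 = {Check, Busy}, add states with every successor in Z. Z1 = {Check, Halt, Busy}; fixed.
Sat(AF (error ∨ done)) = {Check, Halt, Busy}
A[¬done U AF (error ∨ done)]: least fixpoint, start Z0 = Sat(AF (error ∨ done)) = {Check, Halt, Busy}, add states in Sat(¬done) with every successor in Z. Already a fixed point.
Sat(A[¬done U AF (error ∨ done)]) = {Check, Halt, Busy}
Busy ∈ Sat(A[¬done U AF (error ∨ done)]) = {Check, Halt, Busy}, so the formula holds at Busy.

Yes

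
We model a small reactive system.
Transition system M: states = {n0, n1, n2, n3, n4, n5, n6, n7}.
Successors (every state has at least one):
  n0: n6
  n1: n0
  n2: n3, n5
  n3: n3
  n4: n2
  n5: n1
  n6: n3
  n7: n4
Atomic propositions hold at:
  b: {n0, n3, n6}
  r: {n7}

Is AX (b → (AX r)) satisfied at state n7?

Yes

Sat(AX r) = {s : every successor in {n7}} = ∅
Sat(b → (AX r)) = {n1, n2, n4, n5, n7}
Sat(AX (b → (AX r))) = {s : every successor in {n1, n2, n4, n5, n7}} = {n4, n5, n7}
n7 ∈ Sat(AX (b → (AX r))) = {n4, n5, n7}, so the formula holds at n7.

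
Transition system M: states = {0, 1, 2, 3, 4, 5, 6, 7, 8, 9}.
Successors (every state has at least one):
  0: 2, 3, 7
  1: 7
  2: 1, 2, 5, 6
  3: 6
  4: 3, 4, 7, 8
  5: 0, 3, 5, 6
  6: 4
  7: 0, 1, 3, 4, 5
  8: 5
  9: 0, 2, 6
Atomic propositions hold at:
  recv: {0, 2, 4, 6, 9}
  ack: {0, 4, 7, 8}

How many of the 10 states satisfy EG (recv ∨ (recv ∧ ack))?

5

Sat(recv ∧ ack) = {0, 4}
Sat(recv ∨ (recv ∧ ack)) = {0, 2, 4, 6, 9}
EG (recv ∨ (recv ∧ ack)): greatest fixpoint, start Z0 = {0, 2, 4, 6, 9}, keep only states in Sat with some successor in Z. Already a fixed point.
Sat(EG (recv ∨ (recv ∧ ack))) = {0, 2, 4, 6, 9}
|Sat(EG (recv ∨ (recv ∧ ack)))| = |{0, 2, 4, 6, 9}| = 5.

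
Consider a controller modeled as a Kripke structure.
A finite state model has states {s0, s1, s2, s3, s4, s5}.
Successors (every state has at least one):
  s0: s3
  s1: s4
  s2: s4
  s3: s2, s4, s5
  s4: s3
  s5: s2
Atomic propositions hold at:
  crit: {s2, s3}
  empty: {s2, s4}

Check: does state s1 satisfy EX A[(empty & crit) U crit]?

No

Sat(empty & crit) = {s2}
A[(empty & crit) U crit]: least fixpoint, start Z0 = Sat(crit) = {s2, s3}, add states in Sat(empty & crit) with every successor in Z. Already a fixed point.
Sat(A[(empty & crit) U crit]) = {s2, s3}
Sat(EX A[(empty & crit) U crit]) = {s : some successor in {s2, s3}} = {s0, s3, s4, s5}
s1 ∉ Sat(EX A[(empty & crit) U crit]) = {s0, s3, s4, s5}, so the formula does not hold at s1.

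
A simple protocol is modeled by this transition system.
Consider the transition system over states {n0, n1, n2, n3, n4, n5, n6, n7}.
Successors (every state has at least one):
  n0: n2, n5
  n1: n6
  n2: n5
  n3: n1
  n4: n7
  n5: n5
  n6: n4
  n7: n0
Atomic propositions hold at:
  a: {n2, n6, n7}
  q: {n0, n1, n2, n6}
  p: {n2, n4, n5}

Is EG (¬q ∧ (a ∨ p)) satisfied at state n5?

Sat(¬q) = {n3, n4, n5, n7}
Sat(a ∨ p) = {n2, n4, n5, n6, n7}
Sat(¬q ∧ (a ∨ p)) = {n4, n5, n7}
EG (¬q ∧ (a ∨ p)): greatest fixpoint, start Z0 = {n4, n5, n7}, keep only states in Sat with some successor in Z. Z1 = {n4, n5}; Z2 = {n5}; fixed.
Sat(EG (¬q ∧ (a ∨ p))) = {n5}
n5 ∈ Sat(EG (¬q ∧ (a ∨ p))) = {n5}, so the formula holds at n5.

Yes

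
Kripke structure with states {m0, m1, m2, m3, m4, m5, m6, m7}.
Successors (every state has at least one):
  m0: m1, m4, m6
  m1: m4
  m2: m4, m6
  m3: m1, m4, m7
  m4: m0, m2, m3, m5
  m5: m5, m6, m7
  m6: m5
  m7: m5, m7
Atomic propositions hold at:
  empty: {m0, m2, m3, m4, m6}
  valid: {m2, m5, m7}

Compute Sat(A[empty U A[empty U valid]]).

A[empty U valid]: least fixpoint, start Z0 = Sat(valid) = {m2, m5, m7}, add states in Sat(empty) with every successor in Z. Z1 = {m2, m5, m6, m7}; fixed.
Sat(A[empty U valid]) = {m2, m5, m6, m7}
A[empty U A[empty U valid]]: least fixpoint, start Z0 = Sat(A[empty U valid]) = {m2, m5, m6, m7}, add states in Sat(empty) with every successor in Z. Already a fixed point.
Sat(A[empty U A[empty U valid]]) = {m2, m5, m6, m7}

{m2, m5, m6, m7}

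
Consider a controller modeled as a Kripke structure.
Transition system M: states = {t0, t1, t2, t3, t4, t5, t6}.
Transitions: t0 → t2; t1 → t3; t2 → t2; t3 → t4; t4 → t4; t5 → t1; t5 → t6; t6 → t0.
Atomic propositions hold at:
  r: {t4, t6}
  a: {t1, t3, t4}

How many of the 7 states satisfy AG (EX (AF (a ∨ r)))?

Sat(a ∨ r) = {t1, t3, t4, t6}
AF (a ∨ r): least fixpoint, start Z0 = {t1, t3, t4, t6}, add states with every successor in Z. Z1 = {t1, t3, t4, t5, t6}; fixed.
Sat(AF (a ∨ r)) = {t1, t3, t4, t5, t6}
Sat(EX (AF (a ∨ r))) = {s : some successor in {t1, t3, t4, t5, t6}} = {t1, t3, t4, t5}
AG (EX (AF (a ∨ r))): greatest fixpoint, start Z0 = {t1, t3, t4, t5}, keep only states in Sat with every successor in Z. Z1 = {t1, t3, t4}; fixed.
Sat(AG (EX (AF (a ∨ r)))) = {t1, t3, t4}
|Sat(AG (EX (AF (a ∨ r))))| = |{t1, t3, t4}| = 3.

3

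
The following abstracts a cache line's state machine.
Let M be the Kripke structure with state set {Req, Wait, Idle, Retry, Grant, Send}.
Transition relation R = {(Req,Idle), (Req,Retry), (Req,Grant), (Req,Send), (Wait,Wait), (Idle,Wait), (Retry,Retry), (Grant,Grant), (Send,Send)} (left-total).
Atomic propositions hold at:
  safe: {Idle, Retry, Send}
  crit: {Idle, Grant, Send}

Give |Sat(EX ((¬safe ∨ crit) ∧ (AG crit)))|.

Sat(¬safe) = {Req, Wait, Grant}
Sat(¬safe ∨ crit) = {Req, Wait, Idle, Grant, Send}
AG crit: greatest fixpoint, start Z0 = {Idle, Grant, Send}, keep only states in Sat with every successor in Z. Z1 = {Grant, Send}; fixed.
Sat(AG crit) = {Grant, Send}
Sat((¬safe ∨ crit) ∧ (AG crit)) = {Grant, Send}
Sat(EX ((¬safe ∨ crit) ∧ (AG crit))) = {s : some successor in {Grant, Send}} = {Req, Grant, Send}
|Sat(EX ((¬safe ∨ crit) ∧ (AG crit)))| = |{Req, Grant, Send}| = 3.

3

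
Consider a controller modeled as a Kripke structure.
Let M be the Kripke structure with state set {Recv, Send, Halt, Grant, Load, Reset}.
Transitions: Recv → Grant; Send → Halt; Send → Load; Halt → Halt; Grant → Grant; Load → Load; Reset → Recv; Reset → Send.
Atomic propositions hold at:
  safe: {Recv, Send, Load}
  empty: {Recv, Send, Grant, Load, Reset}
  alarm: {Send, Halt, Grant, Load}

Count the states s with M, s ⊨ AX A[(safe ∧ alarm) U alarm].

Sat(safe ∧ alarm) = {Send, Load}
A[(safe ∧ alarm) U alarm]: least fixpoint, start Z0 = Sat(alarm) = {Send, Halt, Grant, Load}, add states in Sat(safe ∧ alarm) with every successor in Z. Already a fixed point.
Sat(A[(safe ∧ alarm) U alarm]) = {Send, Halt, Grant, Load}
Sat(AX A[(safe ∧ alarm) U alarm]) = {s : every successor in {Send, Halt, Grant, Load}} = {Recv, Send, Halt, Grant, Load}
|Sat(AX A[(safe ∧ alarm) U alarm])| = |{Recv, Send, Halt, Grant, Load}| = 5.

5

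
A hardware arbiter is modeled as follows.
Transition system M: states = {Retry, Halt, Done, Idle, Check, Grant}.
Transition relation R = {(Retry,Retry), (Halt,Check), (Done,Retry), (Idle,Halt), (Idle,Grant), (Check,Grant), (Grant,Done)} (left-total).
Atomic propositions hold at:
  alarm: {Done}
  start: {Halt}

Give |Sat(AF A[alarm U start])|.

1

A[alarm U start]: least fixpoint, start Z0 = Sat(start) = {Halt}, add states in Sat(alarm) with every successor in Z. Already a fixed point.
Sat(A[alarm U start]) = {Halt}
AF A[alarm U start]: least fixpoint, start Z0 = {Halt}, add states with every successor in Z. Already a fixed point.
Sat(AF A[alarm U start]) = {Halt}
|Sat(AF A[alarm U start])| = |{Halt}| = 1.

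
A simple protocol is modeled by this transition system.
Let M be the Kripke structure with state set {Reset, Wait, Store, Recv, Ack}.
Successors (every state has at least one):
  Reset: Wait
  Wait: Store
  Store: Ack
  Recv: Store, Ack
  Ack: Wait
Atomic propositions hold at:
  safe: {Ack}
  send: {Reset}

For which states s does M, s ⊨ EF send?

EF send: least fixpoint, start Z0 = {Reset}, add states with some successor in Z. Already a fixed point.
Sat(EF send) = {Reset}

{Reset}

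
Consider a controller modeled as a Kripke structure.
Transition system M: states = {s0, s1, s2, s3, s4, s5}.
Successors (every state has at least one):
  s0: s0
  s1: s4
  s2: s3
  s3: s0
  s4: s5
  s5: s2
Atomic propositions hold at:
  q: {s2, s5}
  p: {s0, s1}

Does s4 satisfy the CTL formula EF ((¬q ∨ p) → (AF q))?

Yes

Sat(¬q) = {s0, s1, s3, s4}
Sat(¬q ∨ p) = {s0, s1, s3, s4}
AF q: least fixpoint, start Z0 = {s2, s5}, add states with every successor in Z. Z1 = {s2, s4, s5}; Z2 = {s1, s2, s4, s5}; fixed.
Sat(AF q) = {s1, s2, s4, s5}
Sat((¬q ∨ p) → (AF q)) = {s1, s2, s4, s5}
EF ((¬q ∨ p) → (AF q)): least fixpoint, start Z0 = {s1, s2, s4, s5}, add states with some successor in Z. Already a fixed point.
Sat(EF ((¬q ∨ p) → (AF q))) = {s1, s2, s4, s5}
s4 ∈ Sat(EF ((¬q ∨ p) → (AF q))) = {s1, s2, s4, s5}, so the formula holds at s4.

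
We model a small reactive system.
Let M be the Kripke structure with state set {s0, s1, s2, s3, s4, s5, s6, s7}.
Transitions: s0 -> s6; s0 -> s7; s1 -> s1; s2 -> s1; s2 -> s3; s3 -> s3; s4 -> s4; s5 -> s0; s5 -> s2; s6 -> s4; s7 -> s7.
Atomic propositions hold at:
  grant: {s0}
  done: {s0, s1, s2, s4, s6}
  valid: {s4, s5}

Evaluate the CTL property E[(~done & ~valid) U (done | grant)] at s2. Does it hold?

Yes

Sat(~done) = {s3, s5, s7}
Sat(~valid) = {s0, s1, s2, s3, s6, s7}
Sat(~done & ~valid) = {s3, s7}
Sat(done | grant) = {s0, s1, s2, s4, s6}
E[(~done & ~valid) U (done | grant)]: least fixpoint, start Z0 = Sat((done | grant)) = {s0, s1, s2, s4, s6}, add states in Sat(~done & ~valid) with some successor in Z. Already a fixed point.
Sat(E[(~done & ~valid) U (done | grant)]) = {s0, s1, s2, s4, s6}
s2 ∈ Sat(E[(~done & ~valid) U (done | grant)]) = {s0, s1, s2, s4, s6}, so the formula holds at s2.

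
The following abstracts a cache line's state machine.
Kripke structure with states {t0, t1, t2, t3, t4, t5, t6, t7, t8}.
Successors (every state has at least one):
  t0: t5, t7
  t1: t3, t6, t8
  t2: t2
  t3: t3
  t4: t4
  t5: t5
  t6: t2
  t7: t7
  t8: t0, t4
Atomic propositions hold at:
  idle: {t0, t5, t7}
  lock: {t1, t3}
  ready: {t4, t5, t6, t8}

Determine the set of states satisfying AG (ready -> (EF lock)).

{t2, t3, t7}

EF lock: least fixpoint, start Z0 = {t1, t3}, add states with some successor in Z. Already a fixed point.
Sat(EF lock) = {t1, t3}
Sat(ready -> (EF lock)) = {t0, t1, t2, t3, t7}
AG (ready -> (EF lock)): greatest fixpoint, start Z0 = {t0, t1, t2, t3, t7}, keep only states in Sat with every successor in Z. Z1 = {t2, t3, t7}; fixed.
Sat(AG (ready -> (EF lock))) = {t2, t3, t7}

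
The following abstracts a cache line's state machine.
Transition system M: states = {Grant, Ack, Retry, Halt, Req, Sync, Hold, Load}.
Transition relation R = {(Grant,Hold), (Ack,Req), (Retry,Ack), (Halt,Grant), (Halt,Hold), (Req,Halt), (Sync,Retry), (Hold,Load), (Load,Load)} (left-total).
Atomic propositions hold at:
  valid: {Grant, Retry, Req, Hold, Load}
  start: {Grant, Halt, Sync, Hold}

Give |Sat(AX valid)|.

6

Sat(AX valid) = {s : every successor in {Grant, Retry, Req, Hold, Load}} = {Grant, Ack, Halt, Sync, Hold, Load}
|Sat(AX valid)| = |{Grant, Ack, Halt, Sync, Hold, Load}| = 6.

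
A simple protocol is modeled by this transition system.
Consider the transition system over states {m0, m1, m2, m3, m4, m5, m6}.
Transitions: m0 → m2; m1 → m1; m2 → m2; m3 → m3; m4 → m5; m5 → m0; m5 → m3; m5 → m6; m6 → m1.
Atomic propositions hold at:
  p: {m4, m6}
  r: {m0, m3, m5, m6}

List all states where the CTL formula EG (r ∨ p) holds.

Sat(r ∨ p) = {m0, m3, m4, m5, m6}
EG (r ∨ p): greatest fixpoint, start Z0 = {m0, m3, m4, m5, m6}, keep only states in Sat with some successor in Z. Z1 = {m3, m4, m5}; fixed.
Sat(EG (r ∨ p)) = {m3, m4, m5}

{m3, m4, m5}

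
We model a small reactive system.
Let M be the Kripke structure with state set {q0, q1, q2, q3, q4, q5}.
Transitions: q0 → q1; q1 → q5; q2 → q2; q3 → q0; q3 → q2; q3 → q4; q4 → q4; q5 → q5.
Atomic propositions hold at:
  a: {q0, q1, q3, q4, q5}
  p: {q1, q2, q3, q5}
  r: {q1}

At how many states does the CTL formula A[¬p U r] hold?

Sat(¬p) = {q0, q4}
A[¬p U r]: least fixpoint, start Z0 = Sat(r) = {q1}, add states in Sat(¬p) with every successor in Z. Z1 = {q0, q1}; fixed.
Sat(A[¬p U r]) = {q0, q1}
|Sat(A[¬p U r])| = |{q0, q1}| = 2.

2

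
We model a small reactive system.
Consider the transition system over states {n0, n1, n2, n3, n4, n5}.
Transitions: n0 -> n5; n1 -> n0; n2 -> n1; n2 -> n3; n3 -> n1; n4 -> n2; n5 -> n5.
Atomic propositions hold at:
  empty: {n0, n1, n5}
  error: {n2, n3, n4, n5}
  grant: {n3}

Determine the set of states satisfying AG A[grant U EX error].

Sat(EX error) = {s : some successor in {n2, n3, n4, n5}} = {n0, n2, n4, n5}
A[grant U EX error]: least fixpoint, start Z0 = Sat(EX error) = {n0, n2, n4, n5}, add states in Sat(grant) with every successor in Z. Already a fixed point.
Sat(A[grant U EX error]) = {n0, n2, n4, n5}
AG A[grant U EX error]: greatest fixpoint, start Z0 = {n0, n2, n4, n5}, keep only states in Sat with every successor in Z. Z1 = {n0, n4, n5}; Z2 = {n0, n5}; fixed.
Sat(AG A[grant U EX error]) = {n0, n5}

{n0, n5}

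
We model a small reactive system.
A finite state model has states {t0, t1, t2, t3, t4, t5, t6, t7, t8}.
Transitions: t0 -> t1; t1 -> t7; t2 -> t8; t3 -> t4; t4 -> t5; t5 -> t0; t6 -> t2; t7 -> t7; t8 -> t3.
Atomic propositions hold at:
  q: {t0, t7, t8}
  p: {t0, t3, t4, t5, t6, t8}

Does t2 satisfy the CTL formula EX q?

Yes

Sat(EX q) = {s : some successor in {t0, t7, t8}} = {t1, t2, t5, t7}
t2 ∈ Sat(EX q) = {t1, t2, t5, t7}, so the formula holds at t2.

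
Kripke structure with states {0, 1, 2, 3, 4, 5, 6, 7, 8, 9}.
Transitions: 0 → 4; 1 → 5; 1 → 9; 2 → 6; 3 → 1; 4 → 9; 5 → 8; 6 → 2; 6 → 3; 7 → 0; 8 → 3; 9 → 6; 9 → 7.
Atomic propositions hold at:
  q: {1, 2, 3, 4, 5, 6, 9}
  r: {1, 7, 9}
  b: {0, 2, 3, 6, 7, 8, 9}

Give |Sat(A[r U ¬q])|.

3

Sat(¬q) = {0, 7, 8}
A[r U ¬q]: least fixpoint, start Z0 = Sat(¬q) = {0, 7, 8}, add states in Sat(r) with every successor in Z. Already a fixed point.
Sat(A[r U ¬q]) = {0, 7, 8}
|Sat(A[r U ¬q])| = |{0, 7, 8}| = 3.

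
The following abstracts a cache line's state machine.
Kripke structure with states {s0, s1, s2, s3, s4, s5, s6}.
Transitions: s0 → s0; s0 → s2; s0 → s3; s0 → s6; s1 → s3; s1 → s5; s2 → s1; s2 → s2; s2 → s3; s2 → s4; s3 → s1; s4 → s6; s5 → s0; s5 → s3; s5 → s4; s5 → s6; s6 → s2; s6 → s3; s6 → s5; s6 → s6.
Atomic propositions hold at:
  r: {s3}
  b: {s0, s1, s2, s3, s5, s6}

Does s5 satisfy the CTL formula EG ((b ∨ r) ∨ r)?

Sat(b ∨ r) = {s0, s1, s2, s3, s5, s6}
Sat((b ∨ r) ∨ r) = {s0, s1, s2, s3, s5, s6}
EG ((b ∨ r) ∨ r): greatest fixpoint, start Z0 = {s0, s1, s2, s3, s5, s6}, keep only states in Sat with some successor in Z. Already a fixed point.
Sat(EG ((b ∨ r) ∨ r)) = {s0, s1, s2, s3, s5, s6}
s5 ∈ Sat(EG ((b ∨ r) ∨ r)) = {s0, s1, s2, s3, s5, s6}, so the formula holds at s5.

Yes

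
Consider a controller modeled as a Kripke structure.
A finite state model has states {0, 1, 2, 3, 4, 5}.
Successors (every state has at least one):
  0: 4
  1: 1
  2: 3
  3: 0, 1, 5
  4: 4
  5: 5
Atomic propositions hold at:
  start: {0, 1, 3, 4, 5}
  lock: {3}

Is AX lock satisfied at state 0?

No

Sat(AX lock) = {s : every successor in {3}} = {2}
0 ∉ Sat(AX lock) = {2}, so the formula does not hold at 0.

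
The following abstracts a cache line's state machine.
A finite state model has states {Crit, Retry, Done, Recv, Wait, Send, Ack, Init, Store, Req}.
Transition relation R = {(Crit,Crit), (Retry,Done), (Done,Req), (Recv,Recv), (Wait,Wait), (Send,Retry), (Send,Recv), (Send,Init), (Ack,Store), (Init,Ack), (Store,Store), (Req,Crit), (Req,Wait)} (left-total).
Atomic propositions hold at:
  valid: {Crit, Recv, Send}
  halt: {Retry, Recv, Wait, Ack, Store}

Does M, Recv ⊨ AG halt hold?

AG halt: greatest fixpoint, start Z0 = {Retry, Recv, Wait, Ack, Store}, keep only states in Sat with every successor in Z. Z1 = {Recv, Wait, Ack, Store}; fixed.
Sat(AG halt) = {Recv, Wait, Ack, Store}
Recv ∈ Sat(AG halt) = {Recv, Wait, Ack, Store}, so the formula holds at Recv.

Yes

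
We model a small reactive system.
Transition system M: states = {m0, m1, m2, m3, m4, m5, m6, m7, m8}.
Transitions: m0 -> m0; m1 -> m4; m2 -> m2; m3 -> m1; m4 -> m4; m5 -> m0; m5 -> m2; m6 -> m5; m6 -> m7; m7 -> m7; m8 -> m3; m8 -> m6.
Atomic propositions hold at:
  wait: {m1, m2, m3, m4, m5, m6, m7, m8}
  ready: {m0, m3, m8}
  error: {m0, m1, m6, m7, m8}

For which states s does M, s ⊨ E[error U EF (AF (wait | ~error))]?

Sat(~error) = {m2, m3, m4, m5}
Sat(wait | ~error) = {m1, m2, m3, m4, m5, m6, m7, m8}
AF (wait | ~error): least fixpoint, start Z0 = {m1, m2, m3, m4, m5, m6, m7, m8}, add states with every successor in Z. Already a fixed point.
Sat(AF (wait | ~error)) = {m1, m2, m3, m4, m5, m6, m7, m8}
EF (AF (wait | ~error)): least fixpoint, start Z0 = {m1, m2, m3, m4, m5, m6, m7, m8}, add states with some successor in Z. Already a fixed point.
Sat(EF (AF (wait | ~error))) = {m1, m2, m3, m4, m5, m6, m7, m8}
E[error U EF (AF (wait | ~error))]: least fixpoint, start Z0 = Sat(EF (AF (wait | ~error))) = {m1, m2, m3, m4, m5, m6, m7, m8}, add states in Sat(error) with some successor in Z. Already a fixed point.
Sat(E[error U EF (AF (wait | ~error))]) = {m1, m2, m3, m4, m5, m6, m7, m8}

{m1, m2, m3, m4, m5, m6, m7, m8}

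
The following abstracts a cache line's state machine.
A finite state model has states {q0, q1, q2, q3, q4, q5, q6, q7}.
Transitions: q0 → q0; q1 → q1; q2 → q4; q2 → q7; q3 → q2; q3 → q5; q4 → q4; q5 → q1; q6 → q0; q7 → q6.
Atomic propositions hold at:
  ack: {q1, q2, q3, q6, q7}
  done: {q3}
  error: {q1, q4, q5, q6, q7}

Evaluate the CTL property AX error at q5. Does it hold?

Sat(AX error) = {s : every successor in {q1, q4, q5, q6, q7}} = {q1, q2, q4, q5, q7}
q5 ∈ Sat(AX error) = {q1, q2, q4, q5, q7}, so the formula holds at q5.

Yes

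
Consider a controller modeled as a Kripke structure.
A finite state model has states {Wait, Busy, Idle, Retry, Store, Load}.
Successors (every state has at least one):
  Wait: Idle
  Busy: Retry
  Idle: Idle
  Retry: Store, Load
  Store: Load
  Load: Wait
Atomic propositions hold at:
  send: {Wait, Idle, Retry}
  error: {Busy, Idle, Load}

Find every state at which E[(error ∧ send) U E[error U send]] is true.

Sat(error ∧ send) = {Idle}
E[error U send]: least fixpoint, start Z0 = Sat(send) = {Wait, Idle, Retry}, add states in Sat(error) with some successor in Z. Z1 = {Wait, Busy, Idle, Retry, Load}; fixed.
Sat(E[error U send]) = {Wait, Busy, Idle, Retry, Load}
E[(error ∧ send) U E[error U send]]: least fixpoint, start Z0 = Sat(E[error U send]) = {Wait, Busy, Idle, Retry, Load}, add states in Sat(error ∧ send) with some successor in Z. Already a fixed point.
Sat(E[(error ∧ send) U E[error U send]]) = {Wait, Busy, Idle, Retry, Load}

{Wait, Busy, Idle, Retry, Load}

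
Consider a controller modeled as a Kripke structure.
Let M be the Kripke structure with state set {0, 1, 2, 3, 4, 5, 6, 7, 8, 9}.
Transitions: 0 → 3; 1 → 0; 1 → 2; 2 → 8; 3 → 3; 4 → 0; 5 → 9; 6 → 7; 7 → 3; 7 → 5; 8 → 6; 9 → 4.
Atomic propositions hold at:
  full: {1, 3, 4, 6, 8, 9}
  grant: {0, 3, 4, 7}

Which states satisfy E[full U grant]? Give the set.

E[full U grant]: least fixpoint, start Z0 = Sat(grant) = {0, 3, 4, 7}, add states in Sat(full) with some successor in Z. Z1 = {0, 1, 3, 4, 6, 7, 9}; Z2 = {0, 1, 3, 4, 6, 7, 8, 9}; fixed.
Sat(E[full U grant]) = {0, 1, 3, 4, 6, 7, 8, 9}

{0, 1, 3, 4, 6, 7, 8, 9}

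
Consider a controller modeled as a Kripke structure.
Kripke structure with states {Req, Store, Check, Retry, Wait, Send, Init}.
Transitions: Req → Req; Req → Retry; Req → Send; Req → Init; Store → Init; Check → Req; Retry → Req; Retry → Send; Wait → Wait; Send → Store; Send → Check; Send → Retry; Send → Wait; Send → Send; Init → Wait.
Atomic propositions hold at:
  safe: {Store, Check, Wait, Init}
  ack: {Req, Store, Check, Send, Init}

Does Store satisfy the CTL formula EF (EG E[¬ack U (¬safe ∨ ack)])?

No

Sat(¬ack) = {Retry, Wait}
Sat(¬safe) = {Req, Retry, Send}
Sat(¬safe ∨ ack) = {Req, Store, Check, Retry, Send, Init}
E[¬ack U (¬safe ∨ ack)]: least fixpoint, start Z0 = Sat((¬safe ∨ ack)) = {Req, Store, Check, Retry, Send, Init}, add states in Sat(¬ack) with some successor in Z. Already a fixed point.
Sat(E[¬ack U (¬safe ∨ ack)]) = {Req, Store, Check, Retry, Send, Init}
EG E[¬ack U (¬safe ∨ ack)]: greatest fixpoint, start Z0 = {Req, Store, Check, Retry, Send, Init}, keep only states in Sat with some successor in Z. Z1 = {Req, Store, Check, Retry, Send}; Z2 = {Req, Check, Retry, Send}; fixed.
Sat(EG E[¬ack U (¬safe ∨ ack)]) = {Req, Check, Retry, Send}
EF (EG E[¬ack U (¬safe ∨ ack)]): least fixpoint, start Z0 = {Req, Check, Retry, Send}, add states with some successor in Z. Already a fixed point.
Sat(EF (EG E[¬ack U (¬safe ∨ ack)])) = {Req, Check, Retry, Send}
Store ∉ Sat(EF (EG E[¬ack U (¬safe ∨ ack)])) = {Req, Check, Retry, Send}, so the formula does not hold at Store.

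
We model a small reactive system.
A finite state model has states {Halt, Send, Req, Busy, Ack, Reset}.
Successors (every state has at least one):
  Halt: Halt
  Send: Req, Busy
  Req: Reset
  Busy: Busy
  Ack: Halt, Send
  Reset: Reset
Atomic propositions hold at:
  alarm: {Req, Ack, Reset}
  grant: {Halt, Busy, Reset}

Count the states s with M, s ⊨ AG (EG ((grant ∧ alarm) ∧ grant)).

Sat(grant ∧ alarm) = {Reset}
Sat((grant ∧ alarm) ∧ grant) = {Reset}
EG ((grant ∧ alarm) ∧ grant): greatest fixpoint, start Z0 = {Reset}, keep only states in Sat with some successor in Z. Already a fixed point.
Sat(EG ((grant ∧ alarm) ∧ grant)) = {Reset}
AG (EG ((grant ∧ alarm) ∧ grant)): greatest fixpoint, start Z0 = {Reset}, keep only states in Sat with every successor in Z. Already a fixed point.
Sat(AG (EG ((grant ∧ alarm) ∧ grant))) = {Reset}
|Sat(AG (EG ((grant ∧ alarm) ∧ grant)))| = |{Reset}| = 1.

1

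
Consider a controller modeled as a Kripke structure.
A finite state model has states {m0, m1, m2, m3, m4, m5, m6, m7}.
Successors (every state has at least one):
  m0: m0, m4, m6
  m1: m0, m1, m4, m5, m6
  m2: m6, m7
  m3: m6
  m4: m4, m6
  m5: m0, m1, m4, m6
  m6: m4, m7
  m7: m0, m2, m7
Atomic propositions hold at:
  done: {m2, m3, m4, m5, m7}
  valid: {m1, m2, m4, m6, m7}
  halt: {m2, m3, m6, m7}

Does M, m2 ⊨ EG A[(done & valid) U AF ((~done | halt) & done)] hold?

Sat(done & valid) = {m2, m4, m7}
Sat(~done) = {m0, m1, m6}
Sat(~done | halt) = {m0, m1, m2, m3, m6, m7}
Sat((~done | halt) & done) = {m2, m3, m7}
AF ((~done | halt) & done): least fixpoint, start Z0 = {m2, m3, m7}, add states with every successor in Z. Already a fixed point.
Sat(AF ((~done | halt) & done)) = {m2, m3, m7}
A[(done & valid) U AF ((~done | halt) & done)]: least fixpoint, start Z0 = Sat(AF ((~done | halt) & done)) = {m2, m3, m7}, add states in Sat(done & valid) with every successor in Z. Already a fixed point.
Sat(A[(done & valid) U AF ((~done | halt) & done)]) = {m2, m3, m7}
EG A[(done & valid) U AF ((~done | halt) & done)]: greatest fixpoint, start Z0 = {m2, m3, m7}, keep only states in Sat with some successor in Z. Z1 = {m2, m7}; fixed.
Sat(EG A[(done & valid) U AF ((~done | halt) & done)]) = {m2, m7}
m2 ∈ Sat(EG A[(done & valid) U AF ((~done | halt) & done)]) = {m2, m7}, so the formula holds at m2.

Yes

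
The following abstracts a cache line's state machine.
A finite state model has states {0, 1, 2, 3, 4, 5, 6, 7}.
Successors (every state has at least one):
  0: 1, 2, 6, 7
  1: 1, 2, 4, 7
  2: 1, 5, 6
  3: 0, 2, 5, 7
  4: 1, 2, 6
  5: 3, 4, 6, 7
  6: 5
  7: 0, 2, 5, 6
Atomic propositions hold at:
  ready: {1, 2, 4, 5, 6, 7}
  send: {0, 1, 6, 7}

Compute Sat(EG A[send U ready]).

A[send U ready]: least fixpoint, start Z0 = Sat(ready) = {1, 2, 4, 5, 6, 7}, add states in Sat(send) with every successor in Z. Z1 = {0, 1, 2, 4, 5, 6, 7}; fixed.
Sat(A[send U ready]) = {0, 1, 2, 4, 5, 6, 7}
EG A[send U ready]: greatest fixpoint, start Z0 = {0, 1, 2, 4, 5, 6, 7}, keep only states in Sat with some successor in Z. Already a fixed point.
Sat(EG A[send U ready]) = {0, 1, 2, 4, 5, 6, 7}

{0, 1, 2, 4, 5, 6, 7}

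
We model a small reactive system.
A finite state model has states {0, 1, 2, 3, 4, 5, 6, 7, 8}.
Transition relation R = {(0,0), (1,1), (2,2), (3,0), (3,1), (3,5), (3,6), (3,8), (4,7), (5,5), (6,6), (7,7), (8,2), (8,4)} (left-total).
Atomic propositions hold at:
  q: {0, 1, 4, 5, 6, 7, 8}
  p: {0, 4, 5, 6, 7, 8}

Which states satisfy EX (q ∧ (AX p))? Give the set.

{0, 3, 4, 5, 6, 7, 8}

Sat(AX p) = {s : every successor in {0, 4, 5, 6, 7, 8}} = {0, 4, 5, 6, 7}
Sat(q ∧ (AX p)) = {0, 4, 5, 6, 7}
Sat(EX (q ∧ (AX p))) = {s : some successor in {0, 4, 5, 6, 7}} = {0, 3, 4, 5, 6, 7, 8}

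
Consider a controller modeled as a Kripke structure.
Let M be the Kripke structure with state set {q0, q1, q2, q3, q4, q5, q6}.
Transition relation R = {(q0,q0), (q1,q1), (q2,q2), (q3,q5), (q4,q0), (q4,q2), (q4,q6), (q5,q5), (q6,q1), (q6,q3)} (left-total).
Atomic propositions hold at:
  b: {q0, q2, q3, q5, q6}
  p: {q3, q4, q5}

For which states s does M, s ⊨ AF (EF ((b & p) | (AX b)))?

Sat(b & p) = {q3, q5}
Sat(AX b) = {s : every successor in {q0, q2, q3, q5, q6}} = {q0, q2, q3, q4, q5}
Sat((b & p) | (AX b)) = {q0, q2, q3, q4, q5}
EF ((b & p) | (AX b)): least fixpoint, start Z0 = {q0, q2, q3, q4, q5}, add states with some successor in Z. Z1 = {q0, q2, q3, q4, q5, q6}; fixed.
Sat(EF ((b & p) | (AX b))) = {q0, q2, q3, q4, q5, q6}
AF (EF ((b & p) | (AX b))): least fixpoint, start Z0 = {q0, q2, q3, q4, q5, q6}, add states with every successor in Z. Already a fixed point.
Sat(AF (EF ((b & p) | (AX b)))) = {q0, q2, q3, q4, q5, q6}

{q0, q2, q3, q4, q5, q6}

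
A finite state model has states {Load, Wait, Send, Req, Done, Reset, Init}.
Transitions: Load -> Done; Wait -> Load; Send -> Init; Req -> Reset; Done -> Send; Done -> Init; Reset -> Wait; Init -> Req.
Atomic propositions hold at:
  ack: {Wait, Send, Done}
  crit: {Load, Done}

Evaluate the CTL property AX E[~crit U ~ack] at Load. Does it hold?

Sat(~crit) = {Wait, Send, Req, Reset, Init}
Sat(~ack) = {Load, Req, Reset, Init}
E[~crit U ~ack]: least fixpoint, start Z0 = Sat(~ack) = {Load, Req, Reset, Init}, add states in Sat(~crit) with some successor in Z. Z1 = {Load, Wait, Send, Req, Reset, Init}; fixed.
Sat(E[~crit U ~ack]) = {Load, Wait, Send, Req, Reset, Init}
Sat(AX E[~crit U ~ack]) = {s : every successor in {Load, Wait, Send, Req, Reset, Init}} = {Wait, Send, Req, Done, Reset, Init}
Load ∉ Sat(AX E[~crit U ~ack]) = {Wait, Send, Req, Done, Reset, Init}, so the formula does not hold at Load.

No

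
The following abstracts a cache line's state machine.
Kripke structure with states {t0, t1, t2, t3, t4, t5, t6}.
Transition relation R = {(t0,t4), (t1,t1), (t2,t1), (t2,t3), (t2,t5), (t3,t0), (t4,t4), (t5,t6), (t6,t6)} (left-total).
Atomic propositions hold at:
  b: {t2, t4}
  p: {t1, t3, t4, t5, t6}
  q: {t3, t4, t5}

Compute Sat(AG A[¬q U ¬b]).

{t1, t5, t6}

Sat(¬q) = {t0, t1, t2, t6}
Sat(¬b) = {t0, t1, t3, t5, t6}
A[¬q U ¬b]: least fixpoint, start Z0 = Sat(¬b) = {t0, t1, t3, t5, t6}, add states in Sat(¬q) with every successor in Z. Z1 = {t0, t1, t2, t3, t5, t6}; fixed.
Sat(A[¬q U ¬b]) = {t0, t1, t2, t3, t5, t6}
AG A[¬q U ¬b]: greatest fixpoint, start Z0 = {t0, t1, t2, t3, t5, t6}, keep only states in Sat with every successor in Z. Z1 = {t1, t2, t3, t5, t6}; Z2 = {t1, t2, t5, t6}; Z3 = {t1, t5, t6}; fixed.
Sat(AG A[¬q U ¬b]) = {t1, t5, t6}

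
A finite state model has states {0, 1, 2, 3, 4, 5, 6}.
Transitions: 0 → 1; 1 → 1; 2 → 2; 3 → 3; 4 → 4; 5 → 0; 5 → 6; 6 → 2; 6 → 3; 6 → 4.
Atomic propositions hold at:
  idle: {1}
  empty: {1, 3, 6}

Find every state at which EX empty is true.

{0, 1, 3, 5, 6}

Sat(EX empty) = {s : some successor in {1, 3, 6}} = {0, 1, 3, 5, 6}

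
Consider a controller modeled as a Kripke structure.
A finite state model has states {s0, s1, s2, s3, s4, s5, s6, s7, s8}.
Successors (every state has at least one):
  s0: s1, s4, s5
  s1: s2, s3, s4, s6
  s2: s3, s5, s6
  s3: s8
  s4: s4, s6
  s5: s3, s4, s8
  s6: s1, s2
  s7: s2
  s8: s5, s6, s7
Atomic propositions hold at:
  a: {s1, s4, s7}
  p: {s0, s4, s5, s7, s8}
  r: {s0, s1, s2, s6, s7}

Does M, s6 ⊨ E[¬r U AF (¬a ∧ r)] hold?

Yes

Sat(¬r) = {s3, s4, s5, s8}
Sat(¬a) = {s0, s2, s3, s5, s6, s8}
Sat(¬a ∧ r) = {s0, s2, s6}
AF (¬a ∧ r): least fixpoint, start Z0 = {s0, s2, s6}, add states with every successor in Z. Z1 = {s0, s2, s6, s7}; fixed.
Sat(AF (¬a ∧ r)) = {s0, s2, s6, s7}
E[¬r U AF (¬a ∧ r)]: least fixpoint, start Z0 = Sat(AF (¬a ∧ r)) = {s0, s2, s6, s7}, add states in Sat(¬r) with some successor in Z. Z1 = {s0, s2, s4, s6, s7, s8}; Z2 = {s0, s2, s3, s4, s5, s6, s7, s8}; fixed.
Sat(E[¬r U AF (¬a ∧ r)]) = {s0, s2, s3, s4, s5, s6, s7, s8}
s6 ∈ Sat(E[¬r U AF (¬a ∧ r)]) = {s0, s2, s3, s4, s5, s6, s7, s8}, so the formula holds at s6.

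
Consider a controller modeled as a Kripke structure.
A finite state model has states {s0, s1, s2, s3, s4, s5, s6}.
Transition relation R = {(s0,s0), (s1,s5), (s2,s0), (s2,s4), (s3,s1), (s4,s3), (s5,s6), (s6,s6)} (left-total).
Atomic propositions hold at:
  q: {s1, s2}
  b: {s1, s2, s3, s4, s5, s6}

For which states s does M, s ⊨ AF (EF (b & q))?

{s1, s2, s3, s4}

Sat(b & q) = {s1, s2}
EF (b & q): least fixpoint, start Z0 = {s1, s2}, add states with some successor in Z. Z1 = {s1, s2, s3}; Z2 = {s1, s2, s3, s4}; fixed.
Sat(EF (b & q)) = {s1, s2, s3, s4}
AF (EF (b & q)): least fixpoint, start Z0 = {s1, s2, s3, s4}, add states with every successor in Z. Already a fixed point.
Sat(AF (EF (b & q))) = {s1, s2, s3, s4}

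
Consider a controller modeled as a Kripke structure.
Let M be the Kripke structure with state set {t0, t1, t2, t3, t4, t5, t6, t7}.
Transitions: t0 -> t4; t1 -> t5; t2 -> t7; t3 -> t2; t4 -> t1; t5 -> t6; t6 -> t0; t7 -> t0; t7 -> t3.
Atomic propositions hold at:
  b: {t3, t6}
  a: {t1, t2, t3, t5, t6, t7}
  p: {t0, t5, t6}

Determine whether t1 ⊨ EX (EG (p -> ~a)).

No

Sat(~a) = {t0, t4}
Sat(p -> ~a) = {t0, t1, t2, t3, t4, t7}
EG (p -> ~a): greatest fixpoint, start Z0 = {t0, t1, t2, t3, t4, t7}, keep only states in Sat with some successor in Z. Z1 = {t0, t2, t3, t4, t7}; Z2 = {t0, t2, t3, t7}; Z3 = {t2, t3, t7}; fixed.
Sat(EG (p -> ~a)) = {t2, t3, t7}
Sat(EX (EG (p -> ~a))) = {s : some successor in {t2, t3, t7}} = {t2, t3, t7}
t1 ∉ Sat(EX (EG (p -> ~a))) = {t2, t3, t7}, so the formula does not hold at t1.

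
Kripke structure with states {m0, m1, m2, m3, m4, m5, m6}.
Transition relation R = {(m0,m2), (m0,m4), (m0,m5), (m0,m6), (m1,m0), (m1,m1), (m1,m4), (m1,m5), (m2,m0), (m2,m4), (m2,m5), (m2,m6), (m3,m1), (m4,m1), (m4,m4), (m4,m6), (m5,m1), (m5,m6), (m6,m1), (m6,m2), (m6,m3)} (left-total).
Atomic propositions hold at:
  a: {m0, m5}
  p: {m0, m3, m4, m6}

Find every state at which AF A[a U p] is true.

A[a U p]: least fixpoint, start Z0 = Sat(p) = {m0, m3, m4, m6}, add states in Sat(a) with every successor in Z. Already a fixed point.
Sat(A[a U p]) = {m0, m3, m4, m6}
AF A[a U p]: least fixpoint, start Z0 = {m0, m3, m4, m6}, add states with every successor in Z. Already a fixed point.
Sat(AF A[a U p]) = {m0, m3, m4, m6}

{m0, m3, m4, m6}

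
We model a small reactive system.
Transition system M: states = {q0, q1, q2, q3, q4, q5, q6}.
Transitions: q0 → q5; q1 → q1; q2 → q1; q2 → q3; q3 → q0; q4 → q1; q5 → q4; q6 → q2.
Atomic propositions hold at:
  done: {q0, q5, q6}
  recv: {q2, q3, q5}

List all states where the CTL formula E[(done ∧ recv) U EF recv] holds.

Sat(done ∧ recv) = {q5}
EF recv: least fixpoint, start Z0 = {q2, q3, q5}, add states with some successor in Z. Z1 = {q0, q2, q3, q5, q6}; fixed.
Sat(EF recv) = {q0, q2, q3, q5, q6}
E[(done ∧ recv) U EF recv]: least fixpoint, start Z0 = Sat(EF recv) = {q0, q2, q3, q5, q6}, add states in Sat(done ∧ recv) with some successor in Z. Already a fixed point.
Sat(E[(done ∧ recv) U EF recv]) = {q0, q2, q3, q5, q6}

{q0, q2, q3, q5, q6}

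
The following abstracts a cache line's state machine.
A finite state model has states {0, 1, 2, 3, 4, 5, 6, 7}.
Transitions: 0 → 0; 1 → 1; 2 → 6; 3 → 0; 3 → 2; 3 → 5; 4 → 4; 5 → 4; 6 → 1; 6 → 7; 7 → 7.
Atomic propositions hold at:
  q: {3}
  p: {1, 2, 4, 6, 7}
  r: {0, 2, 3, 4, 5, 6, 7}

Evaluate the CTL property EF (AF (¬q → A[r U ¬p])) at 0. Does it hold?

Yes

Sat(¬q) = {0, 1, 2, 4, 5, 6, 7}
Sat(¬p) = {0, 3, 5}
A[r U ¬p]: least fixpoint, start Z0 = Sat(¬p) = {0, 3, 5}, add states in Sat(r) with every successor in Z. Already a fixed point.
Sat(A[r U ¬p]) = {0, 3, 5}
Sat(¬q → A[r U ¬p]) = {0, 3, 5}
AF (¬q → A[r U ¬p]): least fixpoint, start Z0 = {0, 3, 5}, add states with every successor in Z. Already a fixed point.
Sat(AF (¬q → A[r U ¬p])) = {0, 3, 5}
EF (AF (¬q → A[r U ¬p])): least fixpoint, start Z0 = {0, 3, 5}, add states with some successor in Z. Already a fixed point.
Sat(EF (AF (¬q → A[r U ¬p]))) = {0, 3, 5}
0 ∈ Sat(EF (AF (¬q → A[r U ¬p]))) = {0, 3, 5}, so the formula holds at 0.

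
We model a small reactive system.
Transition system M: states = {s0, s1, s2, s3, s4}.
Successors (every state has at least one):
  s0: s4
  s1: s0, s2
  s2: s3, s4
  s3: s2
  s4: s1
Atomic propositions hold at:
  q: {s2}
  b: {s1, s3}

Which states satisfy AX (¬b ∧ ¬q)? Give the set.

{s0}

Sat(¬b) = {s0, s2, s4}
Sat(¬q) = {s0, s1, s3, s4}
Sat(¬b ∧ ¬q) = {s0, s4}
Sat(AX (¬b ∧ ¬q)) = {s : every successor in {s0, s4}} = {s0}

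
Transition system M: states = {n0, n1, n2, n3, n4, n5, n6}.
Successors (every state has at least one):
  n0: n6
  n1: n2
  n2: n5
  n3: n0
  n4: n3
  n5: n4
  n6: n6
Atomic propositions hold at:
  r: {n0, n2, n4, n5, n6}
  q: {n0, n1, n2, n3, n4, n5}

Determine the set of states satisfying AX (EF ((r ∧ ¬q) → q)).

Sat(¬q) = {n6}
Sat(r ∧ ¬q) = {n6}
Sat((r ∧ ¬q) → q) = {n0, n1, n2, n3, n4, n5}
EF ((r ∧ ¬q) → q): least fixpoint, start Z0 = {n0, n1, n2, n3, n4, n5}, add states with some successor in Z. Already a fixed point.
Sat(EF ((r ∧ ¬q) → q)) = {n0, n1, n2, n3, n4, n5}
Sat(AX (EF ((r ∧ ¬q) → q))) = {s : every successor in {n0, n1, n2, n3, n4, n5}} = {n1, n2, n3, n4, n5}

{n1, n2, n3, n4, n5}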